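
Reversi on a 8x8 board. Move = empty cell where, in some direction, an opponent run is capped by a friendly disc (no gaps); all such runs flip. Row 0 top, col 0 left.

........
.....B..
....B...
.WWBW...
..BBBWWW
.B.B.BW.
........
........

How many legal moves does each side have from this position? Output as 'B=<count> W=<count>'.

-- B to move --
(2,0): flips 1 -> legal
(2,1): flips 1 -> legal
(2,2): flips 1 -> legal
(2,3): no bracket -> illegal
(2,5): flips 1 -> legal
(3,0): flips 2 -> legal
(3,5): flips 2 -> legal
(3,6): no bracket -> illegal
(3,7): flips 1 -> legal
(4,0): no bracket -> illegal
(4,1): no bracket -> illegal
(5,4): no bracket -> illegal
(5,7): flips 1 -> legal
(6,5): no bracket -> illegal
(6,6): no bracket -> illegal
(6,7): no bracket -> illegal
B mobility = 8
-- W to move --
(0,4): no bracket -> illegal
(0,5): no bracket -> illegal
(0,6): no bracket -> illegal
(1,3): no bracket -> illegal
(1,4): flips 1 -> legal
(1,6): no bracket -> illegal
(2,2): no bracket -> illegal
(2,3): no bracket -> illegal
(2,5): no bracket -> illegal
(2,6): no bracket -> illegal
(3,5): no bracket -> illegal
(4,0): no bracket -> illegal
(4,1): flips 3 -> legal
(5,0): no bracket -> illegal
(5,2): flips 2 -> legal
(5,4): flips 3 -> legal
(6,0): no bracket -> illegal
(6,1): no bracket -> illegal
(6,2): no bracket -> illegal
(6,3): no bracket -> illegal
(6,4): flips 3 -> legal
(6,5): flips 1 -> legal
(6,6): no bracket -> illegal
W mobility = 6

Answer: B=8 W=6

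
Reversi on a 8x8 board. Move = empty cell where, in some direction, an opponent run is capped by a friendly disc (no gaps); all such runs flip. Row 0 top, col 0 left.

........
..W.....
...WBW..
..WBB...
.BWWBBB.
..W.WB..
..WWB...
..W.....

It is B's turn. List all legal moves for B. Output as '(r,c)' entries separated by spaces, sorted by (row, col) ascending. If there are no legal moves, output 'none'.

Answer: (0,1) (1,3) (1,4) (1,6) (2,2) (2,6) (3,1) (5,1) (5,3) (6,1) (7,4)

Derivation:
(0,1): flips 2 -> legal
(0,2): no bracket -> illegal
(0,3): no bracket -> illegal
(1,1): no bracket -> illegal
(1,3): flips 1 -> legal
(1,4): flips 2 -> legal
(1,5): no bracket -> illegal
(1,6): flips 1 -> legal
(2,1): no bracket -> illegal
(2,2): flips 1 -> legal
(2,6): flips 1 -> legal
(3,1): flips 1 -> legal
(3,5): no bracket -> illegal
(3,6): no bracket -> illegal
(5,1): flips 1 -> legal
(5,3): flips 2 -> legal
(6,1): flips 4 -> legal
(6,5): no bracket -> illegal
(7,1): no bracket -> illegal
(7,3): no bracket -> illegal
(7,4): flips 2 -> legal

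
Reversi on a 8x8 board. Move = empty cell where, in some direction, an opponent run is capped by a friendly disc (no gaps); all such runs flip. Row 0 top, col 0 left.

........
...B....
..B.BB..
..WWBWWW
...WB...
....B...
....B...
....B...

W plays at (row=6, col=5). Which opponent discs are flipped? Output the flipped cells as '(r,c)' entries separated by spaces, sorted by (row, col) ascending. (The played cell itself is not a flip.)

Dir NW: opp run (5,4) capped by W -> flip
Dir N: first cell '.' (not opp) -> no flip
Dir NE: first cell '.' (not opp) -> no flip
Dir W: opp run (6,4), next='.' -> no flip
Dir E: first cell '.' (not opp) -> no flip
Dir SW: opp run (7,4), next=edge -> no flip
Dir S: first cell '.' (not opp) -> no flip
Dir SE: first cell '.' (not opp) -> no flip

Answer: (5,4)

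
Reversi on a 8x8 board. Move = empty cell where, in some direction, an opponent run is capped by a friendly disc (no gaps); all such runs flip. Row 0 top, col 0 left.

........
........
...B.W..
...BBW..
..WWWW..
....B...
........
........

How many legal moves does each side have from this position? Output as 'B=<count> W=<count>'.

Answer: B=8 W=8

Derivation:
-- B to move --
(1,4): no bracket -> illegal
(1,5): no bracket -> illegal
(1,6): flips 1 -> legal
(2,4): no bracket -> illegal
(2,6): no bracket -> illegal
(3,1): no bracket -> illegal
(3,2): flips 1 -> legal
(3,6): flips 2 -> legal
(4,1): no bracket -> illegal
(4,6): no bracket -> illegal
(5,1): flips 1 -> legal
(5,2): flips 1 -> legal
(5,3): flips 1 -> legal
(5,5): flips 1 -> legal
(5,6): flips 1 -> legal
B mobility = 8
-- W to move --
(1,2): flips 2 -> legal
(1,3): flips 2 -> legal
(1,4): no bracket -> illegal
(2,2): flips 1 -> legal
(2,4): flips 2 -> legal
(3,2): flips 2 -> legal
(5,3): no bracket -> illegal
(5,5): no bracket -> illegal
(6,3): flips 1 -> legal
(6,4): flips 1 -> legal
(6,5): flips 1 -> legal
W mobility = 8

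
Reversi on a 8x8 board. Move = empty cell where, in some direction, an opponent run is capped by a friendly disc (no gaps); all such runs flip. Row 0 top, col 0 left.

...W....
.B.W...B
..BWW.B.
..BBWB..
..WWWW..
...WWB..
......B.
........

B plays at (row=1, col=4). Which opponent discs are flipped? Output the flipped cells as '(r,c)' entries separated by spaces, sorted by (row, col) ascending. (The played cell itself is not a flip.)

Dir NW: opp run (0,3), next=edge -> no flip
Dir N: first cell '.' (not opp) -> no flip
Dir NE: first cell '.' (not opp) -> no flip
Dir W: opp run (1,3), next='.' -> no flip
Dir E: first cell '.' (not opp) -> no flip
Dir SW: opp run (2,3) capped by B -> flip
Dir S: opp run (2,4) (3,4) (4,4) (5,4), next='.' -> no flip
Dir SE: first cell '.' (not opp) -> no flip

Answer: (2,3)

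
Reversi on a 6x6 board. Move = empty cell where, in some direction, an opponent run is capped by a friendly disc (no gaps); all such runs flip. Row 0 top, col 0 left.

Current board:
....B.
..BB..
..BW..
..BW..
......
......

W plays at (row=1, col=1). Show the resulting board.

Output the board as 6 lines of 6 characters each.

Place W at (1,1); scan 8 dirs for brackets.
Dir NW: first cell '.' (not opp) -> no flip
Dir N: first cell '.' (not opp) -> no flip
Dir NE: first cell '.' (not opp) -> no flip
Dir W: first cell '.' (not opp) -> no flip
Dir E: opp run (1,2) (1,3), next='.' -> no flip
Dir SW: first cell '.' (not opp) -> no flip
Dir S: first cell '.' (not opp) -> no flip
Dir SE: opp run (2,2) capped by W -> flip
All flips: (2,2)

Answer: ....B.
.WBB..
..WW..
..BW..
......
......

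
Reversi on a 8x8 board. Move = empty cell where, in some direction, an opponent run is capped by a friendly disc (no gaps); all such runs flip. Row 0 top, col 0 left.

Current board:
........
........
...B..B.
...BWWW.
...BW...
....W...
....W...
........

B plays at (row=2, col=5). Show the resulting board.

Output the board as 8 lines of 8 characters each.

Place B at (2,5); scan 8 dirs for brackets.
Dir NW: first cell '.' (not opp) -> no flip
Dir N: first cell '.' (not opp) -> no flip
Dir NE: first cell '.' (not opp) -> no flip
Dir W: first cell '.' (not opp) -> no flip
Dir E: first cell 'B' (not opp) -> no flip
Dir SW: opp run (3,4) capped by B -> flip
Dir S: opp run (3,5), next='.' -> no flip
Dir SE: opp run (3,6), next='.' -> no flip
All flips: (3,4)

Answer: ........
........
...B.BB.
...BBWW.
...BW...
....W...
....W...
........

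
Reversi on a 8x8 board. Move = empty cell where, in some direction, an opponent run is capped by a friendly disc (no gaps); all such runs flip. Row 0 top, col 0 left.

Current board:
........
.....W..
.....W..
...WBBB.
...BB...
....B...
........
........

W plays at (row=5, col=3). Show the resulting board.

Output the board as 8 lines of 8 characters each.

Answer: ........
.....W..
.....W..
...WBBB.
...WB...
...WB...
........
........

Derivation:
Place W at (5,3); scan 8 dirs for brackets.
Dir NW: first cell '.' (not opp) -> no flip
Dir N: opp run (4,3) capped by W -> flip
Dir NE: opp run (4,4) (3,5), next='.' -> no flip
Dir W: first cell '.' (not opp) -> no flip
Dir E: opp run (5,4), next='.' -> no flip
Dir SW: first cell '.' (not opp) -> no flip
Dir S: first cell '.' (not opp) -> no flip
Dir SE: first cell '.' (not opp) -> no flip
All flips: (4,3)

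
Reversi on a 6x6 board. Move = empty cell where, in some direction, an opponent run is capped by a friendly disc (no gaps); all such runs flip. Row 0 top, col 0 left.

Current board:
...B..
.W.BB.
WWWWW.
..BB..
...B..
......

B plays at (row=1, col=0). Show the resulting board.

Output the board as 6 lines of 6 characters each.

Place B at (1,0); scan 8 dirs for brackets.
Dir NW: edge -> no flip
Dir N: first cell '.' (not opp) -> no flip
Dir NE: first cell '.' (not opp) -> no flip
Dir W: edge -> no flip
Dir E: opp run (1,1), next='.' -> no flip
Dir SW: edge -> no flip
Dir S: opp run (2,0), next='.' -> no flip
Dir SE: opp run (2,1) capped by B -> flip
All flips: (2,1)

Answer: ...B..
BW.BB.
WBWWW.
..BB..
...B..
......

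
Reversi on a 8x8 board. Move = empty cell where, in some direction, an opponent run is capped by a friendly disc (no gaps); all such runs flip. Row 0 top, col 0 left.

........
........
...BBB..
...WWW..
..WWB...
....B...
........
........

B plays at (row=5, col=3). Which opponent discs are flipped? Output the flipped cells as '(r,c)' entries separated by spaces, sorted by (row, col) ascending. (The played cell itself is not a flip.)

Answer: (3,3) (4,3)

Derivation:
Dir NW: opp run (4,2), next='.' -> no flip
Dir N: opp run (4,3) (3,3) capped by B -> flip
Dir NE: first cell 'B' (not opp) -> no flip
Dir W: first cell '.' (not opp) -> no flip
Dir E: first cell 'B' (not opp) -> no flip
Dir SW: first cell '.' (not opp) -> no flip
Dir S: first cell '.' (not opp) -> no flip
Dir SE: first cell '.' (not opp) -> no flip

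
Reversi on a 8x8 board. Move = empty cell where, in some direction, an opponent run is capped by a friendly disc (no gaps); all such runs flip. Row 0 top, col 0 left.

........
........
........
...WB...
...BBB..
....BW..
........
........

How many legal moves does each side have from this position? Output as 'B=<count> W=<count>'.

Answer: B=6 W=2

Derivation:
-- B to move --
(2,2): flips 1 -> legal
(2,3): flips 1 -> legal
(2,4): no bracket -> illegal
(3,2): flips 1 -> legal
(4,2): no bracket -> illegal
(4,6): no bracket -> illegal
(5,6): flips 1 -> legal
(6,4): no bracket -> illegal
(6,5): flips 1 -> legal
(6,6): flips 1 -> legal
B mobility = 6
-- W to move --
(2,3): no bracket -> illegal
(2,4): no bracket -> illegal
(2,5): no bracket -> illegal
(3,2): no bracket -> illegal
(3,5): flips 2 -> legal
(3,6): no bracket -> illegal
(4,2): no bracket -> illegal
(4,6): no bracket -> illegal
(5,2): no bracket -> illegal
(5,3): flips 2 -> legal
(5,6): no bracket -> illegal
(6,3): no bracket -> illegal
(6,4): no bracket -> illegal
(6,5): no bracket -> illegal
W mobility = 2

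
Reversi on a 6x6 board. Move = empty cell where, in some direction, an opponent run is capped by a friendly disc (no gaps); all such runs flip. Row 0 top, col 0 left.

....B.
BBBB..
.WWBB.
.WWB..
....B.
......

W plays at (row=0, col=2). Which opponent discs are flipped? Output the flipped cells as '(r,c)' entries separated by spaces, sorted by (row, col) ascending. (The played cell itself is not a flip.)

Dir NW: edge -> no flip
Dir N: edge -> no flip
Dir NE: edge -> no flip
Dir W: first cell '.' (not opp) -> no flip
Dir E: first cell '.' (not opp) -> no flip
Dir SW: opp run (1,1), next='.' -> no flip
Dir S: opp run (1,2) capped by W -> flip
Dir SE: opp run (1,3) (2,4), next='.' -> no flip

Answer: (1,2)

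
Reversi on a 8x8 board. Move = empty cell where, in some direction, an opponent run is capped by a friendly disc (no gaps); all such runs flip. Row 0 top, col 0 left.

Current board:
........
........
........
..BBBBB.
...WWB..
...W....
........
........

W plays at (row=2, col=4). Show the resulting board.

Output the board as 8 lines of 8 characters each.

Answer: ........
........
....W...
..BBWBB.
...WWB..
...W....
........
........

Derivation:
Place W at (2,4); scan 8 dirs for brackets.
Dir NW: first cell '.' (not opp) -> no flip
Dir N: first cell '.' (not opp) -> no flip
Dir NE: first cell '.' (not opp) -> no flip
Dir W: first cell '.' (not opp) -> no flip
Dir E: first cell '.' (not opp) -> no flip
Dir SW: opp run (3,3), next='.' -> no flip
Dir S: opp run (3,4) capped by W -> flip
Dir SE: opp run (3,5), next='.' -> no flip
All flips: (3,4)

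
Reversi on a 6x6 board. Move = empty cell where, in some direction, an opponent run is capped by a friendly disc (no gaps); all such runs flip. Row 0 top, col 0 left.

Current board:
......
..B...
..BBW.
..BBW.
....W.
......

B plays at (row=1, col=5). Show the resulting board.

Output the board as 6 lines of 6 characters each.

Answer: ......
..B..B
..BBB.
..BBW.
....W.
......

Derivation:
Place B at (1,5); scan 8 dirs for brackets.
Dir NW: first cell '.' (not opp) -> no flip
Dir N: first cell '.' (not opp) -> no flip
Dir NE: edge -> no flip
Dir W: first cell '.' (not opp) -> no flip
Dir E: edge -> no flip
Dir SW: opp run (2,4) capped by B -> flip
Dir S: first cell '.' (not opp) -> no flip
Dir SE: edge -> no flip
All flips: (2,4)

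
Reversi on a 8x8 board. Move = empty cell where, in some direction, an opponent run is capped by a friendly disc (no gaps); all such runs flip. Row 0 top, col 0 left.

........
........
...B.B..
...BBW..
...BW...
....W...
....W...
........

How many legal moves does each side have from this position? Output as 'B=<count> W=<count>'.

Answer: B=5 W=5

Derivation:
-- B to move --
(2,4): no bracket -> illegal
(2,6): no bracket -> illegal
(3,6): flips 1 -> legal
(4,5): flips 2 -> legal
(4,6): no bracket -> illegal
(5,3): no bracket -> illegal
(5,5): flips 1 -> legal
(6,3): no bracket -> illegal
(6,5): flips 1 -> legal
(7,3): no bracket -> illegal
(7,4): flips 3 -> legal
(7,5): no bracket -> illegal
B mobility = 5
-- W to move --
(1,2): no bracket -> illegal
(1,3): no bracket -> illegal
(1,4): no bracket -> illegal
(1,5): flips 1 -> legal
(1,6): no bracket -> illegal
(2,2): flips 1 -> legal
(2,4): flips 1 -> legal
(2,6): no bracket -> illegal
(3,2): flips 3 -> legal
(3,6): no bracket -> illegal
(4,2): flips 1 -> legal
(4,5): no bracket -> illegal
(5,2): no bracket -> illegal
(5,3): no bracket -> illegal
W mobility = 5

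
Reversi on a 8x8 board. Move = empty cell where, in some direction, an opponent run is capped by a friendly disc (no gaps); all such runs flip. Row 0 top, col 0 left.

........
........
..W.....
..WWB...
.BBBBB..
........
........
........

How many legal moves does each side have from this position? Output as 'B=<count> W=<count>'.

Answer: B=6 W=7

Derivation:
-- B to move --
(1,1): flips 2 -> legal
(1,2): flips 2 -> legal
(1,3): no bracket -> illegal
(2,1): flips 1 -> legal
(2,3): flips 2 -> legal
(2,4): flips 1 -> legal
(3,1): flips 2 -> legal
B mobility = 6
-- W to move --
(2,3): no bracket -> illegal
(2,4): no bracket -> illegal
(2,5): no bracket -> illegal
(3,0): no bracket -> illegal
(3,1): no bracket -> illegal
(3,5): flips 1 -> legal
(3,6): no bracket -> illegal
(4,0): no bracket -> illegal
(4,6): no bracket -> illegal
(5,0): flips 1 -> legal
(5,1): flips 1 -> legal
(5,2): flips 1 -> legal
(5,3): flips 1 -> legal
(5,4): flips 1 -> legal
(5,5): flips 1 -> legal
(5,6): no bracket -> illegal
W mobility = 7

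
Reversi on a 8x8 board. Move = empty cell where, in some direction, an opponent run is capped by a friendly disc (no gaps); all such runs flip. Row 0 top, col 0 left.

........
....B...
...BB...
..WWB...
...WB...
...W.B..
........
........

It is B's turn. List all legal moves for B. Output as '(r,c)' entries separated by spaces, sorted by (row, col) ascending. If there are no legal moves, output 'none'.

(2,1): no bracket -> illegal
(2,2): flips 1 -> legal
(3,1): flips 2 -> legal
(4,1): flips 1 -> legal
(4,2): flips 2 -> legal
(5,2): flips 1 -> legal
(5,4): no bracket -> illegal
(6,2): flips 1 -> legal
(6,3): flips 3 -> legal
(6,4): no bracket -> illegal

Answer: (2,2) (3,1) (4,1) (4,2) (5,2) (6,2) (6,3)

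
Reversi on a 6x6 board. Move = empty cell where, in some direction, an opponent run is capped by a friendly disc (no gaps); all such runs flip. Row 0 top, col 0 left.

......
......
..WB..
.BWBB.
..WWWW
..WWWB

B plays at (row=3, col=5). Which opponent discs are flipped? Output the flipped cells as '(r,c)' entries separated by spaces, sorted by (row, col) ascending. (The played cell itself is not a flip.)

Answer: (4,5)

Derivation:
Dir NW: first cell '.' (not opp) -> no flip
Dir N: first cell '.' (not opp) -> no flip
Dir NE: edge -> no flip
Dir W: first cell 'B' (not opp) -> no flip
Dir E: edge -> no flip
Dir SW: opp run (4,4) (5,3), next=edge -> no flip
Dir S: opp run (4,5) capped by B -> flip
Dir SE: edge -> no flip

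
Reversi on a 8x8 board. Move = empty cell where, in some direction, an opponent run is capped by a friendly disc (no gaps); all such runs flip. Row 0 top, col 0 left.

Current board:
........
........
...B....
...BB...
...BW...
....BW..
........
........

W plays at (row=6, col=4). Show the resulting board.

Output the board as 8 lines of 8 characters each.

Place W at (6,4); scan 8 dirs for brackets.
Dir NW: first cell '.' (not opp) -> no flip
Dir N: opp run (5,4) capped by W -> flip
Dir NE: first cell 'W' (not opp) -> no flip
Dir W: first cell '.' (not opp) -> no flip
Dir E: first cell '.' (not opp) -> no flip
Dir SW: first cell '.' (not opp) -> no flip
Dir S: first cell '.' (not opp) -> no flip
Dir SE: first cell '.' (not opp) -> no flip
All flips: (5,4)

Answer: ........
........
...B....
...BB...
...BW...
....WW..
....W...
........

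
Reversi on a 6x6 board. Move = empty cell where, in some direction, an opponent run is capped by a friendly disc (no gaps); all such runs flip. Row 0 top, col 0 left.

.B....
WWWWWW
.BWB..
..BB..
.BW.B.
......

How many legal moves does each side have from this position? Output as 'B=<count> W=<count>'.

-- B to move --
(0,0): flips 2 -> legal
(0,2): flips 2 -> legal
(0,3): flips 2 -> legal
(0,4): no bracket -> illegal
(0,5): flips 1 -> legal
(2,0): no bracket -> illegal
(2,4): no bracket -> illegal
(2,5): no bracket -> illegal
(3,1): no bracket -> illegal
(4,3): flips 1 -> legal
(5,1): flips 1 -> legal
(5,2): flips 1 -> legal
(5,3): no bracket -> illegal
B mobility = 7
-- W to move --
(0,0): no bracket -> illegal
(0,2): no bracket -> illegal
(2,0): flips 1 -> legal
(2,4): flips 2 -> legal
(3,0): flips 1 -> legal
(3,1): flips 1 -> legal
(3,4): flips 1 -> legal
(3,5): no bracket -> illegal
(4,0): flips 1 -> legal
(4,3): flips 4 -> legal
(4,5): no bracket -> illegal
(5,0): flips 3 -> legal
(5,1): no bracket -> illegal
(5,2): no bracket -> illegal
(5,3): no bracket -> illegal
(5,4): no bracket -> illegal
(5,5): flips 2 -> legal
W mobility = 9

Answer: B=7 W=9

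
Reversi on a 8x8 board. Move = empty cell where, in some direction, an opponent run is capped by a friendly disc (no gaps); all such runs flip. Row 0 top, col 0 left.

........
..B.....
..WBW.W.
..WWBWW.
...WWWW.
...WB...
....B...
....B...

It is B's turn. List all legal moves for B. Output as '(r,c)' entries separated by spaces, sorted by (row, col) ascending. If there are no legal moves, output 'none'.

Answer: (1,4) (2,1) (2,5) (2,7) (3,1) (3,7) (4,1) (4,2) (5,2) (5,6) (6,3)

Derivation:
(1,1): no bracket -> illegal
(1,3): no bracket -> illegal
(1,4): flips 1 -> legal
(1,5): no bracket -> illegal
(1,6): no bracket -> illegal
(1,7): no bracket -> illegal
(2,1): flips 3 -> legal
(2,5): flips 1 -> legal
(2,7): flips 2 -> legal
(3,1): flips 2 -> legal
(3,7): flips 2 -> legal
(4,1): flips 1 -> legal
(4,2): flips 3 -> legal
(4,7): no bracket -> illegal
(5,2): flips 2 -> legal
(5,5): no bracket -> illegal
(5,6): flips 1 -> legal
(5,7): no bracket -> illegal
(6,2): no bracket -> illegal
(6,3): flips 3 -> legal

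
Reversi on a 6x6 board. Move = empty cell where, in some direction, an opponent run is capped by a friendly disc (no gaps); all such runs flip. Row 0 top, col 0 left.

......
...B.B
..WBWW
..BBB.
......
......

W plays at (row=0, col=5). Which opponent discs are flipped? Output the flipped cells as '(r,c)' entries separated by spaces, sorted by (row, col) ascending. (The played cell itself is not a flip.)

Dir NW: edge -> no flip
Dir N: edge -> no flip
Dir NE: edge -> no flip
Dir W: first cell '.' (not opp) -> no flip
Dir E: edge -> no flip
Dir SW: first cell '.' (not opp) -> no flip
Dir S: opp run (1,5) capped by W -> flip
Dir SE: edge -> no flip

Answer: (1,5)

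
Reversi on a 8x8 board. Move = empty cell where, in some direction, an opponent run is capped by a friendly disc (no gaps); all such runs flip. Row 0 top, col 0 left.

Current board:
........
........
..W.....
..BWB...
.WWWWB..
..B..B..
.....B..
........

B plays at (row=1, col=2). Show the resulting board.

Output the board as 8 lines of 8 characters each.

Answer: ........
..B.....
..B.....
..BWB...
.WWWWB..
..B..B..
.....B..
........

Derivation:
Place B at (1,2); scan 8 dirs for brackets.
Dir NW: first cell '.' (not opp) -> no flip
Dir N: first cell '.' (not opp) -> no flip
Dir NE: first cell '.' (not opp) -> no flip
Dir W: first cell '.' (not opp) -> no flip
Dir E: first cell '.' (not opp) -> no flip
Dir SW: first cell '.' (not opp) -> no flip
Dir S: opp run (2,2) capped by B -> flip
Dir SE: first cell '.' (not opp) -> no flip
All flips: (2,2)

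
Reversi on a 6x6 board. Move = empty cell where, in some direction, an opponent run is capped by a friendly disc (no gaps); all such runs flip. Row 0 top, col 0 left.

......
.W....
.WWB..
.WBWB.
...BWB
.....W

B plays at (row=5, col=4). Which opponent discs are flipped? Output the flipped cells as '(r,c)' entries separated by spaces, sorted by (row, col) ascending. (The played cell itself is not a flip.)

Dir NW: first cell 'B' (not opp) -> no flip
Dir N: opp run (4,4) capped by B -> flip
Dir NE: first cell 'B' (not opp) -> no flip
Dir W: first cell '.' (not opp) -> no flip
Dir E: opp run (5,5), next=edge -> no flip
Dir SW: edge -> no flip
Dir S: edge -> no flip
Dir SE: edge -> no flip

Answer: (4,4)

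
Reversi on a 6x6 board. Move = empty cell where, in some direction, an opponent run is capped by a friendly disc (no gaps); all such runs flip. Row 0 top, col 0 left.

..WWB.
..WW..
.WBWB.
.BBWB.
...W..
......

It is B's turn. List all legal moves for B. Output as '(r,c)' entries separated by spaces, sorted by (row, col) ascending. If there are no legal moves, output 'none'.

Answer: (0,1) (1,0) (1,1) (1,4) (2,0) (4,2) (4,4) (5,2) (5,4)

Derivation:
(0,1): flips 4 -> legal
(1,0): flips 1 -> legal
(1,1): flips 1 -> legal
(1,4): flips 1 -> legal
(2,0): flips 1 -> legal
(3,0): no bracket -> illegal
(4,2): flips 1 -> legal
(4,4): flips 1 -> legal
(5,2): flips 1 -> legal
(5,3): no bracket -> illegal
(5,4): flips 1 -> legal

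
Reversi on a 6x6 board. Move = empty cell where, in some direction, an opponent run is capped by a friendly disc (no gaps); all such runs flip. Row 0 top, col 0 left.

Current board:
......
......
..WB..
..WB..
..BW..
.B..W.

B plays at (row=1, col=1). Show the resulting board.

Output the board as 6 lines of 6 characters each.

Answer: ......
.B....
..BB..
..WB..
..BW..
.B..W.

Derivation:
Place B at (1,1); scan 8 dirs for brackets.
Dir NW: first cell '.' (not opp) -> no flip
Dir N: first cell '.' (not opp) -> no flip
Dir NE: first cell '.' (not opp) -> no flip
Dir W: first cell '.' (not opp) -> no flip
Dir E: first cell '.' (not opp) -> no flip
Dir SW: first cell '.' (not opp) -> no flip
Dir S: first cell '.' (not opp) -> no flip
Dir SE: opp run (2,2) capped by B -> flip
All flips: (2,2)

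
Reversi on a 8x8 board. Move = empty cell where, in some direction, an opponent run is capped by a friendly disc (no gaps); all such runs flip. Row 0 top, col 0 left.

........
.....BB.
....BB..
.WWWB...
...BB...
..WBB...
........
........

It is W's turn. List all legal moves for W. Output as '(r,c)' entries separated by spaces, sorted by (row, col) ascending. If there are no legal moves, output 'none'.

(0,4): no bracket -> illegal
(0,5): no bracket -> illegal
(0,6): flips 2 -> legal
(0,7): flips 4 -> legal
(1,3): no bracket -> illegal
(1,4): no bracket -> illegal
(1,7): no bracket -> illegal
(2,3): no bracket -> illegal
(2,6): no bracket -> illegal
(2,7): no bracket -> illegal
(3,5): flips 1 -> legal
(3,6): no bracket -> illegal
(4,2): no bracket -> illegal
(4,5): no bracket -> illegal
(5,5): flips 3 -> legal
(6,2): no bracket -> illegal
(6,3): flips 2 -> legal
(6,4): no bracket -> illegal
(6,5): flips 2 -> legal

Answer: (0,6) (0,7) (3,5) (5,5) (6,3) (6,5)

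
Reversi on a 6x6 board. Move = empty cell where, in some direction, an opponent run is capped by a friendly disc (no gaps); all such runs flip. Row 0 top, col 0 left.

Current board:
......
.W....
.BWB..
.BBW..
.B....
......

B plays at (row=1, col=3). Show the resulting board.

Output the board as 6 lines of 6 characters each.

Place B at (1,3); scan 8 dirs for brackets.
Dir NW: first cell '.' (not opp) -> no flip
Dir N: first cell '.' (not opp) -> no flip
Dir NE: first cell '.' (not opp) -> no flip
Dir W: first cell '.' (not opp) -> no flip
Dir E: first cell '.' (not opp) -> no flip
Dir SW: opp run (2,2) capped by B -> flip
Dir S: first cell 'B' (not opp) -> no flip
Dir SE: first cell '.' (not opp) -> no flip
All flips: (2,2)

Answer: ......
.W.B..
.BBB..
.BBW..
.B....
......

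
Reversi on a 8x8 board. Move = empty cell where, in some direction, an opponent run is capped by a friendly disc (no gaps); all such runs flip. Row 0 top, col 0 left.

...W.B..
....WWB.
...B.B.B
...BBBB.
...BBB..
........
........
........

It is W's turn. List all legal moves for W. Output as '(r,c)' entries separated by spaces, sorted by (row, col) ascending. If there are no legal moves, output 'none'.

Answer: (1,7) (3,2) (4,7) (5,5)

Derivation:
(0,4): no bracket -> illegal
(0,6): no bracket -> illegal
(0,7): no bracket -> illegal
(1,2): no bracket -> illegal
(1,3): no bracket -> illegal
(1,7): flips 1 -> legal
(2,2): no bracket -> illegal
(2,4): no bracket -> illegal
(2,6): no bracket -> illegal
(3,2): flips 1 -> legal
(3,7): no bracket -> illegal
(4,2): no bracket -> illegal
(4,6): no bracket -> illegal
(4,7): flips 2 -> legal
(5,2): no bracket -> illegal
(5,3): no bracket -> illegal
(5,4): no bracket -> illegal
(5,5): flips 3 -> legal
(5,6): no bracket -> illegal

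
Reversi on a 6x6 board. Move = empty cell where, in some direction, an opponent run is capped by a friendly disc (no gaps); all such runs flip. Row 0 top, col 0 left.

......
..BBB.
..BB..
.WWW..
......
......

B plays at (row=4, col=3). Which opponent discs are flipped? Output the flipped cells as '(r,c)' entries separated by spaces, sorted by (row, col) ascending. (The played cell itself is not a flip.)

Dir NW: opp run (3,2), next='.' -> no flip
Dir N: opp run (3,3) capped by B -> flip
Dir NE: first cell '.' (not opp) -> no flip
Dir W: first cell '.' (not opp) -> no flip
Dir E: first cell '.' (not opp) -> no flip
Dir SW: first cell '.' (not opp) -> no flip
Dir S: first cell '.' (not opp) -> no flip
Dir SE: first cell '.' (not opp) -> no flip

Answer: (3,3)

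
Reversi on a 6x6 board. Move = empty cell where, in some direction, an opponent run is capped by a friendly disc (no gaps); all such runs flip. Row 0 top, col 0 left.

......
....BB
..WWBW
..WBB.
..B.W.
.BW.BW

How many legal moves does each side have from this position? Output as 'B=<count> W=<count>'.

Answer: B=8 W=8

Derivation:
-- B to move --
(1,1): flips 1 -> legal
(1,2): flips 3 -> legal
(1,3): flips 1 -> legal
(2,1): flips 2 -> legal
(3,1): flips 1 -> legal
(3,5): flips 1 -> legal
(4,1): flips 2 -> legal
(4,3): no bracket -> illegal
(4,5): no bracket -> illegal
(5,3): flips 1 -> legal
B mobility = 8
-- W to move --
(0,3): flips 1 -> legal
(0,4): flips 3 -> legal
(0,5): flips 2 -> legal
(1,3): no bracket -> illegal
(3,1): no bracket -> illegal
(3,5): flips 2 -> legal
(4,0): no bracket -> illegal
(4,1): no bracket -> illegal
(4,3): flips 2 -> legal
(4,5): flips 1 -> legal
(5,0): flips 1 -> legal
(5,3): flips 1 -> legal
W mobility = 8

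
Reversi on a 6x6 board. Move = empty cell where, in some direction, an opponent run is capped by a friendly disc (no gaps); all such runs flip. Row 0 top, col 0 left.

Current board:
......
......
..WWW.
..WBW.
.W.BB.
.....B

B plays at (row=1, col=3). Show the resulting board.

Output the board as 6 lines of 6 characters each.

Answer: ......
...B..
..WBW.
..WBW.
.W.BB.
.....B

Derivation:
Place B at (1,3); scan 8 dirs for brackets.
Dir NW: first cell '.' (not opp) -> no flip
Dir N: first cell '.' (not opp) -> no flip
Dir NE: first cell '.' (not opp) -> no flip
Dir W: first cell '.' (not opp) -> no flip
Dir E: first cell '.' (not opp) -> no flip
Dir SW: opp run (2,2), next='.' -> no flip
Dir S: opp run (2,3) capped by B -> flip
Dir SE: opp run (2,4), next='.' -> no flip
All flips: (2,3)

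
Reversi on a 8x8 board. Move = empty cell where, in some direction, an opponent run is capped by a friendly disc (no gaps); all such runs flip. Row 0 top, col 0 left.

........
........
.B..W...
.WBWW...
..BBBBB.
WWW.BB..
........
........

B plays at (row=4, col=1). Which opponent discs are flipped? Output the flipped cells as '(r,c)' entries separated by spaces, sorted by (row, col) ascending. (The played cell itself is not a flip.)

Dir NW: first cell '.' (not opp) -> no flip
Dir N: opp run (3,1) capped by B -> flip
Dir NE: first cell 'B' (not opp) -> no flip
Dir W: first cell '.' (not opp) -> no flip
Dir E: first cell 'B' (not opp) -> no flip
Dir SW: opp run (5,0), next=edge -> no flip
Dir S: opp run (5,1), next='.' -> no flip
Dir SE: opp run (5,2), next='.' -> no flip

Answer: (3,1)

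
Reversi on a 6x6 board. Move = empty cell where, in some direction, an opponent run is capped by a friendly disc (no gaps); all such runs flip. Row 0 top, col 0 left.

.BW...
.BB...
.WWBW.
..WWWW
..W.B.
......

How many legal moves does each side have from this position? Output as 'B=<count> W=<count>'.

Answer: B=10 W=8

Derivation:
-- B to move --
(0,3): flips 1 -> legal
(1,0): no bracket -> illegal
(1,3): no bracket -> illegal
(1,4): flips 2 -> legal
(1,5): no bracket -> illegal
(2,0): flips 2 -> legal
(2,5): flips 1 -> legal
(3,0): flips 1 -> legal
(3,1): flips 1 -> legal
(4,1): flips 1 -> legal
(4,3): flips 1 -> legal
(4,5): flips 1 -> legal
(5,1): no bracket -> illegal
(5,2): flips 3 -> legal
(5,3): no bracket -> illegal
B mobility = 10
-- W to move --
(0,0): flips 2 -> legal
(0,3): flips 1 -> legal
(1,0): no bracket -> illegal
(1,3): flips 1 -> legal
(1,4): flips 1 -> legal
(2,0): flips 1 -> legal
(4,3): no bracket -> illegal
(4,5): no bracket -> illegal
(5,3): flips 1 -> legal
(5,4): flips 1 -> legal
(5,5): flips 1 -> legal
W mobility = 8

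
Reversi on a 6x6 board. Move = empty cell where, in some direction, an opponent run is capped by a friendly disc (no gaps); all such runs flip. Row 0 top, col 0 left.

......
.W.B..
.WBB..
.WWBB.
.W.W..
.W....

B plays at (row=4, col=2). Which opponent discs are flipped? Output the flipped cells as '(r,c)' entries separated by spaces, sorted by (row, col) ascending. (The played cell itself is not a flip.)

Answer: (3,2)

Derivation:
Dir NW: opp run (3,1), next='.' -> no flip
Dir N: opp run (3,2) capped by B -> flip
Dir NE: first cell 'B' (not opp) -> no flip
Dir W: opp run (4,1), next='.' -> no flip
Dir E: opp run (4,3), next='.' -> no flip
Dir SW: opp run (5,1), next=edge -> no flip
Dir S: first cell '.' (not opp) -> no flip
Dir SE: first cell '.' (not opp) -> no flip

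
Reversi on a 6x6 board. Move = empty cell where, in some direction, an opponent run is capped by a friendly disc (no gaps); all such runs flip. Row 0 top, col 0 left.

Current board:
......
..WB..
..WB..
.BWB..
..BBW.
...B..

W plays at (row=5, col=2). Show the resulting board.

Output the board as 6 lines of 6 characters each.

Answer: ......
..WB..
..WB..
.BWB..
..WBW.
..WB..

Derivation:
Place W at (5,2); scan 8 dirs for brackets.
Dir NW: first cell '.' (not opp) -> no flip
Dir N: opp run (4,2) capped by W -> flip
Dir NE: opp run (4,3), next='.' -> no flip
Dir W: first cell '.' (not opp) -> no flip
Dir E: opp run (5,3), next='.' -> no flip
Dir SW: edge -> no flip
Dir S: edge -> no flip
Dir SE: edge -> no flip
All flips: (4,2)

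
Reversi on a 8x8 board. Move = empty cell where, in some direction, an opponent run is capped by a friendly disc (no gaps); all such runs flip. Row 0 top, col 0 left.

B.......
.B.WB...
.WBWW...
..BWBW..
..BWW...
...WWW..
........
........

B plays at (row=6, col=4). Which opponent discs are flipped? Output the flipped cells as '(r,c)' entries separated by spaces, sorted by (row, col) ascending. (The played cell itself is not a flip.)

Answer: (4,4) (5,3) (5,4)

Derivation:
Dir NW: opp run (5,3) capped by B -> flip
Dir N: opp run (5,4) (4,4) capped by B -> flip
Dir NE: opp run (5,5), next='.' -> no flip
Dir W: first cell '.' (not opp) -> no flip
Dir E: first cell '.' (not opp) -> no flip
Dir SW: first cell '.' (not opp) -> no flip
Dir S: first cell '.' (not opp) -> no flip
Dir SE: first cell '.' (not opp) -> no flip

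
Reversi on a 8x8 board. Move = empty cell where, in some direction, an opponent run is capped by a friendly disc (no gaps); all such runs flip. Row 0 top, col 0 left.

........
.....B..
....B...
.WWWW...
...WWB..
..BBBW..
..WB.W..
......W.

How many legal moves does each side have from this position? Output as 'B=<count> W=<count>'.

-- B to move --
(2,0): no bracket -> illegal
(2,1): flips 2 -> legal
(2,2): no bracket -> illegal
(2,3): flips 3 -> legal
(2,5): flips 2 -> legal
(3,0): no bracket -> illegal
(3,5): flips 1 -> legal
(4,0): no bracket -> illegal
(4,1): no bracket -> illegal
(4,2): flips 3 -> legal
(4,6): no bracket -> illegal
(5,1): no bracket -> illegal
(5,6): flips 1 -> legal
(6,1): flips 1 -> legal
(6,4): no bracket -> illegal
(6,6): no bracket -> illegal
(6,7): no bracket -> illegal
(7,1): flips 1 -> legal
(7,2): flips 1 -> legal
(7,3): no bracket -> illegal
(7,4): no bracket -> illegal
(7,5): flips 2 -> legal
(7,7): no bracket -> illegal
B mobility = 10
-- W to move --
(0,4): no bracket -> illegal
(0,5): no bracket -> illegal
(0,6): flips 2 -> legal
(1,3): no bracket -> illegal
(1,4): flips 1 -> legal
(1,6): no bracket -> illegal
(2,3): no bracket -> illegal
(2,5): no bracket -> illegal
(2,6): no bracket -> illegal
(3,5): flips 1 -> legal
(3,6): no bracket -> illegal
(4,1): no bracket -> illegal
(4,2): flips 1 -> legal
(4,6): flips 1 -> legal
(5,1): flips 3 -> legal
(5,6): flips 1 -> legal
(6,1): flips 1 -> legal
(6,4): flips 2 -> legal
(7,2): no bracket -> illegal
(7,3): flips 2 -> legal
(7,4): no bracket -> illegal
W mobility = 10

Answer: B=10 W=10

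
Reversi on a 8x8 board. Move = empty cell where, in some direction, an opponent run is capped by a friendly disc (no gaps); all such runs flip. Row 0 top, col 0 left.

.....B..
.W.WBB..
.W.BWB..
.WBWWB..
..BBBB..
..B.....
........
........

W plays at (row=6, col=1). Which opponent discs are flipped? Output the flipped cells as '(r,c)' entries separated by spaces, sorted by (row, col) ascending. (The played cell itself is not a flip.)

Answer: (4,3) (5,2)

Derivation:
Dir NW: first cell '.' (not opp) -> no flip
Dir N: first cell '.' (not opp) -> no flip
Dir NE: opp run (5,2) (4,3) capped by W -> flip
Dir W: first cell '.' (not opp) -> no flip
Dir E: first cell '.' (not opp) -> no flip
Dir SW: first cell '.' (not opp) -> no flip
Dir S: first cell '.' (not opp) -> no flip
Dir SE: first cell '.' (not opp) -> no flip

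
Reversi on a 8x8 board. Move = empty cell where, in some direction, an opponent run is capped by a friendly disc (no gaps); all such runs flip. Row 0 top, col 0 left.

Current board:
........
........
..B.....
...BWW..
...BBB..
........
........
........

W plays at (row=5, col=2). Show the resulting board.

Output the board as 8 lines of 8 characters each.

Place W at (5,2); scan 8 dirs for brackets.
Dir NW: first cell '.' (not opp) -> no flip
Dir N: first cell '.' (not opp) -> no flip
Dir NE: opp run (4,3) capped by W -> flip
Dir W: first cell '.' (not opp) -> no flip
Dir E: first cell '.' (not opp) -> no flip
Dir SW: first cell '.' (not opp) -> no flip
Dir S: first cell '.' (not opp) -> no flip
Dir SE: first cell '.' (not opp) -> no flip
All flips: (4,3)

Answer: ........
........
..B.....
...BWW..
...WBB..
..W.....
........
........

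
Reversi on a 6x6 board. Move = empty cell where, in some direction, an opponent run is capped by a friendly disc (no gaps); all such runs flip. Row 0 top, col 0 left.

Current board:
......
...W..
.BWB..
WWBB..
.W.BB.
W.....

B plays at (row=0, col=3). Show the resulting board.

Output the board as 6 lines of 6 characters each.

Answer: ...B..
...B..
.BWB..
WWBB..
.W.BB.
W.....

Derivation:
Place B at (0,3); scan 8 dirs for brackets.
Dir NW: edge -> no flip
Dir N: edge -> no flip
Dir NE: edge -> no flip
Dir W: first cell '.' (not opp) -> no flip
Dir E: first cell '.' (not opp) -> no flip
Dir SW: first cell '.' (not opp) -> no flip
Dir S: opp run (1,3) capped by B -> flip
Dir SE: first cell '.' (not opp) -> no flip
All flips: (1,3)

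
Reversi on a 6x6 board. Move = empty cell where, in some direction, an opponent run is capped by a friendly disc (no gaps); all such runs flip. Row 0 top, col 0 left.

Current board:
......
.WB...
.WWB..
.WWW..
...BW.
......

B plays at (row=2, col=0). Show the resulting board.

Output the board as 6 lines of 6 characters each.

Place B at (2,0); scan 8 dirs for brackets.
Dir NW: edge -> no flip
Dir N: first cell '.' (not opp) -> no flip
Dir NE: opp run (1,1), next='.' -> no flip
Dir W: edge -> no flip
Dir E: opp run (2,1) (2,2) capped by B -> flip
Dir SW: edge -> no flip
Dir S: first cell '.' (not opp) -> no flip
Dir SE: opp run (3,1), next='.' -> no flip
All flips: (2,1) (2,2)

Answer: ......
.WB...
BBBB..
.WWW..
...BW.
......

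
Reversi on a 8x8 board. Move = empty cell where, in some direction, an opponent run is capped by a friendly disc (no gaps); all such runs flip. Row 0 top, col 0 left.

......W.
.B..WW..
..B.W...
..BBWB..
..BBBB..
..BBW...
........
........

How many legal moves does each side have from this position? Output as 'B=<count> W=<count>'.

-- B to move --
(0,3): no bracket -> illegal
(0,4): flips 3 -> legal
(0,5): no bracket -> illegal
(0,7): no bracket -> illegal
(1,3): flips 1 -> legal
(1,6): no bracket -> illegal
(1,7): no bracket -> illegal
(2,3): flips 1 -> legal
(2,5): flips 1 -> legal
(2,6): no bracket -> illegal
(5,5): flips 1 -> legal
(6,3): flips 1 -> legal
(6,4): flips 1 -> legal
(6,5): flips 1 -> legal
B mobility = 8
-- W to move --
(0,0): no bracket -> illegal
(0,1): no bracket -> illegal
(0,2): no bracket -> illegal
(1,0): no bracket -> illegal
(1,2): no bracket -> illegal
(1,3): no bracket -> illegal
(2,0): no bracket -> illegal
(2,1): flips 2 -> legal
(2,3): no bracket -> illegal
(2,5): no bracket -> illegal
(2,6): no bracket -> illegal
(3,1): flips 2 -> legal
(3,6): flips 2 -> legal
(4,1): no bracket -> illegal
(4,6): flips 1 -> legal
(5,1): flips 4 -> legal
(5,5): no bracket -> illegal
(5,6): flips 1 -> legal
(6,1): flips 2 -> legal
(6,2): no bracket -> illegal
(6,3): no bracket -> illegal
(6,4): no bracket -> illegal
W mobility = 7

Answer: B=8 W=7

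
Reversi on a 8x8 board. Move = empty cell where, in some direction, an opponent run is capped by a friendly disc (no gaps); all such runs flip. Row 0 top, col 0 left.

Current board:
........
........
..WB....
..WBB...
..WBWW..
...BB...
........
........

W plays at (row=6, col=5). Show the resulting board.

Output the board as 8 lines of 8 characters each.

Place W at (6,5); scan 8 dirs for brackets.
Dir NW: opp run (5,4) (4,3) capped by W -> flip
Dir N: first cell '.' (not opp) -> no flip
Dir NE: first cell '.' (not opp) -> no flip
Dir W: first cell '.' (not opp) -> no flip
Dir E: first cell '.' (not opp) -> no flip
Dir SW: first cell '.' (not opp) -> no flip
Dir S: first cell '.' (not opp) -> no flip
Dir SE: first cell '.' (not opp) -> no flip
All flips: (4,3) (5,4)

Answer: ........
........
..WB....
..WBB...
..WWWW..
...BW...
.....W..
........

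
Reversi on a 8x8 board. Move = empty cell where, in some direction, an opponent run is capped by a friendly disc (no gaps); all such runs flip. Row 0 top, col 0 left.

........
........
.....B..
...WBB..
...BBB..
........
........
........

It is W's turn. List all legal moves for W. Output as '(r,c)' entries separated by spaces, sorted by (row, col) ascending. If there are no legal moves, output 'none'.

Answer: (3,6) (5,3) (5,5)

Derivation:
(1,4): no bracket -> illegal
(1,5): no bracket -> illegal
(1,6): no bracket -> illegal
(2,3): no bracket -> illegal
(2,4): no bracket -> illegal
(2,6): no bracket -> illegal
(3,2): no bracket -> illegal
(3,6): flips 2 -> legal
(4,2): no bracket -> illegal
(4,6): no bracket -> illegal
(5,2): no bracket -> illegal
(5,3): flips 1 -> legal
(5,4): no bracket -> illegal
(5,5): flips 1 -> legal
(5,6): no bracket -> illegal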